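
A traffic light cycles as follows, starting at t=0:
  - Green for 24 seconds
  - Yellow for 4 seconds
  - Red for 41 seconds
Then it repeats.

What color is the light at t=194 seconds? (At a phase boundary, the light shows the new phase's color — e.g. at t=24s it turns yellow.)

Answer: red

Derivation:
Cycle length = 24 + 4 + 41 = 69s
t = 194, phase_t = 194 mod 69 = 56
56 >= 28 → RED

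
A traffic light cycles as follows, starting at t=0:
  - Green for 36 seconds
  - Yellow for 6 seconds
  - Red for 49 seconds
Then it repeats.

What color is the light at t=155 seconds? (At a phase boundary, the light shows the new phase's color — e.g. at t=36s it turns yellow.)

Cycle length = 36 + 6 + 49 = 91s
t = 155, phase_t = 155 mod 91 = 64
64 >= 42 → RED

Answer: red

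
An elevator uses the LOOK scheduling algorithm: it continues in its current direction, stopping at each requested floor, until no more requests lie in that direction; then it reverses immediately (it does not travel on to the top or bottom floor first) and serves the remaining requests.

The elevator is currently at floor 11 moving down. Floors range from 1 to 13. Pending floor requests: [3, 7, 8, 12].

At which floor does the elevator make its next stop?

Current floor: 11, direction: down
Requests above: [12]
Requests below: [3, 7, 8]
Moving down and requests lie below → nearest below is max([3, 7, 8]) = 8

Answer: 8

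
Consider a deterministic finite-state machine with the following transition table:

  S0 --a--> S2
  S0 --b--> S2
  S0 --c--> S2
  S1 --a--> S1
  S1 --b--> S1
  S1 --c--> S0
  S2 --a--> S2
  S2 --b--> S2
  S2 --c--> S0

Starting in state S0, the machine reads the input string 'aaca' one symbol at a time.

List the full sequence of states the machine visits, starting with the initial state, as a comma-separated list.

Start: S0
  read 'a': S0 --a--> S2
  read 'a': S2 --a--> S2
  read 'c': S2 --c--> S0
  read 'a': S0 --a--> S2

Answer: S0, S2, S2, S0, S2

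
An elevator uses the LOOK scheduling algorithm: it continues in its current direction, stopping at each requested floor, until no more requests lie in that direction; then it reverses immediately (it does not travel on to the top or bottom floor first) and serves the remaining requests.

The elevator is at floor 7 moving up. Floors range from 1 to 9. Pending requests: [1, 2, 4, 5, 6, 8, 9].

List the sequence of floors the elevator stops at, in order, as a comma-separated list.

Answer: 8, 9, 6, 5, 4, 2, 1

Derivation:
Current: 7, moving UP
Serve above first (ascending): [8, 9]
Then reverse, serve below (descending): [6, 5, 4, 2, 1]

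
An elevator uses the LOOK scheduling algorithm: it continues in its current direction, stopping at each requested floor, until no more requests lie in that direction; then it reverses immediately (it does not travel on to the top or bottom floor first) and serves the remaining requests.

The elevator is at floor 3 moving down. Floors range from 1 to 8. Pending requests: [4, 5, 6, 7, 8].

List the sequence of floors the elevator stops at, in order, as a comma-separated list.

Current: 3, moving DOWN
Serve below first (descending): []
Then reverse, serve above (ascending): [4, 5, 6, 7, 8]

Answer: 4, 5, 6, 7, 8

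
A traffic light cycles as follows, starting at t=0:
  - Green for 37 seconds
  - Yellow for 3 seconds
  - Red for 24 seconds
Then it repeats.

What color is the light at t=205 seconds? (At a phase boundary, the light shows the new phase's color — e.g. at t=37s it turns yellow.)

Cycle length = 37 + 3 + 24 = 64s
t = 205, phase_t = 205 mod 64 = 13
13 < 37 (green end) → GREEN

Answer: green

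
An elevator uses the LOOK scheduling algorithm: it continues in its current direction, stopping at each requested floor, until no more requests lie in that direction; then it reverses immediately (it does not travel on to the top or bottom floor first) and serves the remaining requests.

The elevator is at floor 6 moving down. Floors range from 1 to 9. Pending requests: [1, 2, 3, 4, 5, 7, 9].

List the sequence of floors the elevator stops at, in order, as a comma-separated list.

Answer: 5, 4, 3, 2, 1, 7, 9

Derivation:
Current: 6, moving DOWN
Serve below first (descending): [5, 4, 3, 2, 1]
Then reverse, serve above (ascending): [7, 9]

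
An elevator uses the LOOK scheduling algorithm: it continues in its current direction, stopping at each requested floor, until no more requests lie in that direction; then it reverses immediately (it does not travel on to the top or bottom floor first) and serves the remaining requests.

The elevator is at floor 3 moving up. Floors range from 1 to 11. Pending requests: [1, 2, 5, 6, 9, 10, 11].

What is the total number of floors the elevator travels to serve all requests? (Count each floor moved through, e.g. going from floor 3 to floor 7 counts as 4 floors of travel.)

Start at floor 3 moving up, LOOK stop order: [5, 6, 9, 10, 11, 2, 1]
  3 → 5: |5-3| = 2, total = 2
  5 → 6: |6-5| = 1, total = 3
  6 → 9: |9-6| = 3, total = 6
  9 → 10: |10-9| = 1, total = 7
  10 → 11: |11-10| = 1, total = 8
  11 → 2: |2-11| = 9, total = 17
  2 → 1: |1-2| = 1, total = 18

Answer: 18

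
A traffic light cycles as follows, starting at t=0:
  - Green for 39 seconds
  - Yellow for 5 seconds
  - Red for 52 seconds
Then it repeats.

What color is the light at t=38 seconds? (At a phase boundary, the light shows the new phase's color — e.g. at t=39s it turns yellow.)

Cycle length = 39 + 5 + 52 = 96s
t = 38, phase_t = 38 mod 96 = 38
38 < 39 (green end) → GREEN

Answer: green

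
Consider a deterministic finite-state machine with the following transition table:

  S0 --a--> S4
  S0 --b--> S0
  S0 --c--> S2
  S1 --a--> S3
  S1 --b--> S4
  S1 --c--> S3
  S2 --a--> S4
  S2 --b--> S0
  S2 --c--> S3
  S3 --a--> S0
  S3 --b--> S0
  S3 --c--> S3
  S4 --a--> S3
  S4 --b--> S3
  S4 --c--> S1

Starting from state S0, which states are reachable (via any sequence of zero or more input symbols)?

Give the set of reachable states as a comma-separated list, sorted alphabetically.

BFS from S0:
  visit S0: S0--a-->S4 (new), S0--b-->S0 (seen), S0--c-->S2 (new)
  visit S4: S4--a-->S3 (new), S4--b-->S3 (seen), S4--c-->S1 (new)
  visit S2: S2--a-->S4 (seen), S2--b-->S0 (seen), S2--c-->S3 (seen)
  visit S3: S3--a-->S0 (seen), S3--b-->S0 (seen), S3--c-->S3 (seen)
  visit S1: S1--a-->S3 (seen), S1--b-->S4 (seen), S1--c-->S3 (seen)

Answer: S0, S1, S2, S3, S4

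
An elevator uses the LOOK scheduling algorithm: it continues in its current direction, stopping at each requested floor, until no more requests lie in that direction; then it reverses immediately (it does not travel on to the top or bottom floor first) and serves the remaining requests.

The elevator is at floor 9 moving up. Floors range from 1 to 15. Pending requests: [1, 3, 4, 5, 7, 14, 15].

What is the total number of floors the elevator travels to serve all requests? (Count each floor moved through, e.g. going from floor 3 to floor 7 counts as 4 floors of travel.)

Answer: 20

Derivation:
Start at floor 9 moving up, LOOK stop order: [14, 15, 7, 5, 4, 3, 1]
  9 → 14: |14-9| = 5, total = 5
  14 → 15: |15-14| = 1, total = 6
  15 → 7: |7-15| = 8, total = 14
  7 → 5: |5-7| = 2, total = 16
  5 → 4: |4-5| = 1, total = 17
  4 → 3: |3-4| = 1, total = 18
  3 → 1: |1-3| = 2, total = 20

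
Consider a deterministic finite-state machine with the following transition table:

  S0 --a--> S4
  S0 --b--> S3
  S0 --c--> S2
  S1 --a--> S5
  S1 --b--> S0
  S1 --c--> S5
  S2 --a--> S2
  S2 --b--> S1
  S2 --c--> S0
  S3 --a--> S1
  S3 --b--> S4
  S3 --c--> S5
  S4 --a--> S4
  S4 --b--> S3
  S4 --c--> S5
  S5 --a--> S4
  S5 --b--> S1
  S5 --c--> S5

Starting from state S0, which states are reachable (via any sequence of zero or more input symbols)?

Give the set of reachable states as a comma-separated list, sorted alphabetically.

Answer: S0, S1, S2, S3, S4, S5

Derivation:
BFS from S0:
  visit S0: S0--a-->S4 (new), S0--b-->S3 (new), S0--c-->S2 (new)
  visit S4: S4--a-->S4 (seen), S4--b-->S3 (seen), S4--c-->S5 (new)
  visit S3: S3--a-->S1 (new), S3--b-->S4 (seen), S3--c-->S5 (seen)
  visit S2: S2--a-->S2 (seen), S2--b-->S1 (seen), S2--c-->S0 (seen)
  visit S5: S5--a-->S4 (seen), S5--b-->S1 (seen), S5--c-->S5 (seen)
  visit S1: S1--a-->S5 (seen), S1--b-->S0 (seen), S1--c-->S5 (seen)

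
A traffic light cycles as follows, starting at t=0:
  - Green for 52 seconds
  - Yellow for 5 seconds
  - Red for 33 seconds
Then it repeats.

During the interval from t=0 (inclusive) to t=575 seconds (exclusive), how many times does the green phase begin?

Answer: 7

Derivation:
Cycle = 52+5+33 = 90s
green phase starts at t = k*90 + 0 for k=0,1,2,...
Need k*90+0 < 575 → k < 6.389
k ∈ {0, ..., 6} → 7 starts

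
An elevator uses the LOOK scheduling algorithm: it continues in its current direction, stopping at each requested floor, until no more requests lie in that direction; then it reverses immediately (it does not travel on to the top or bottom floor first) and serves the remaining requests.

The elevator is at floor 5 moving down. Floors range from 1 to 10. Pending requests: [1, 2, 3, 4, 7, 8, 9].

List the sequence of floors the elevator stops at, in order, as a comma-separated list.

Current: 5, moving DOWN
Serve below first (descending): [4, 3, 2, 1]
Then reverse, serve above (ascending): [7, 8, 9]

Answer: 4, 3, 2, 1, 7, 8, 9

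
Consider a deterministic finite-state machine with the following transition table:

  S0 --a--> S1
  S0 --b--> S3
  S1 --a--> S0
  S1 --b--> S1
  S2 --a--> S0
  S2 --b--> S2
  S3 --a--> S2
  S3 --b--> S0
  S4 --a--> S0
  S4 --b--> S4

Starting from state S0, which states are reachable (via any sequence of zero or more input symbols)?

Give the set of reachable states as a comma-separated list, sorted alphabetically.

Answer: S0, S1, S2, S3

Derivation:
BFS from S0:
  visit S0: S0--a-->S1 (new), S0--b-->S3 (new)
  visit S1: S1--a-->S0 (seen), S1--b-->S1 (seen)
  visit S3: S3--a-->S2 (new), S3--b-->S0 (seen)
  visit S2: S2--a-->S0 (seen), S2--b-->S2 (seen)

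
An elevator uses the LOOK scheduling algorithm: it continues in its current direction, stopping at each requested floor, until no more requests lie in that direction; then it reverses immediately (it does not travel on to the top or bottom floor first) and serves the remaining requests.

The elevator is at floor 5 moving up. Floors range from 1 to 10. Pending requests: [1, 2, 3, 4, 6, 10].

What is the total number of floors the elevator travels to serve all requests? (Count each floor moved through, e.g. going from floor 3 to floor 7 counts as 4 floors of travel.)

Start at floor 5 moving up, LOOK stop order: [6, 10, 4, 3, 2, 1]
  5 → 6: |6-5| = 1, total = 1
  6 → 10: |10-6| = 4, total = 5
  10 → 4: |4-10| = 6, total = 11
  4 → 3: |3-4| = 1, total = 12
  3 → 2: |2-3| = 1, total = 13
  2 → 1: |1-2| = 1, total = 14

Answer: 14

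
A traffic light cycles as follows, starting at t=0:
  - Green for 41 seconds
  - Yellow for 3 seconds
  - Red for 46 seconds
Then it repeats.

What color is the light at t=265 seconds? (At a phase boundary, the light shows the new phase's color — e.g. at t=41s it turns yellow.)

Cycle length = 41 + 3 + 46 = 90s
t = 265, phase_t = 265 mod 90 = 85
85 >= 44 → RED

Answer: red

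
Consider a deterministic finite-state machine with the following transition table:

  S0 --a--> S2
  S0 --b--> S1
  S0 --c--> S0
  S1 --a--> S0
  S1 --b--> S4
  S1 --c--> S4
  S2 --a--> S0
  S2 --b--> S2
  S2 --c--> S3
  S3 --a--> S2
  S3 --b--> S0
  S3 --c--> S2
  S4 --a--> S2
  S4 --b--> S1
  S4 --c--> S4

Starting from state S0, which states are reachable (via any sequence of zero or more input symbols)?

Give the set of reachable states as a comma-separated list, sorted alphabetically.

Answer: S0, S1, S2, S3, S4

Derivation:
BFS from S0:
  visit S0: S0--a-->S2 (new), S0--b-->S1 (new), S0--c-->S0 (seen)
  visit S2: S2--a-->S0 (seen), S2--b-->S2 (seen), S2--c-->S3 (new)
  visit S1: S1--a-->S0 (seen), S1--b-->S4 (new), S1--c-->S4 (seen)
  visit S3: S3--a-->S2 (seen), S3--b-->S0 (seen), S3--c-->S2 (seen)
  visit S4: S4--a-->S2 (seen), S4--b-->S1 (seen), S4--c-->S4 (seen)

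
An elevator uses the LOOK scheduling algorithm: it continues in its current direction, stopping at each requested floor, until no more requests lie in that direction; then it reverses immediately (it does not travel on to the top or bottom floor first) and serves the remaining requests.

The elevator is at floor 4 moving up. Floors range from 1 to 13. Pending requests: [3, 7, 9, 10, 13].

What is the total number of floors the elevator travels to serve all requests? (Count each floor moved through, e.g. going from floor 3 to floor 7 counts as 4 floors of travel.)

Answer: 19

Derivation:
Start at floor 4 moving up, LOOK stop order: [7, 9, 10, 13, 3]
  4 → 7: |7-4| = 3, total = 3
  7 → 9: |9-7| = 2, total = 5
  9 → 10: |10-9| = 1, total = 6
  10 → 13: |13-10| = 3, total = 9
  13 → 3: |3-13| = 10, total = 19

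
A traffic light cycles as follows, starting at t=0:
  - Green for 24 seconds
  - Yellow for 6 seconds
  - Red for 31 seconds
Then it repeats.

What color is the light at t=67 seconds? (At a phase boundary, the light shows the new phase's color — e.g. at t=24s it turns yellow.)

Answer: green

Derivation:
Cycle length = 24 + 6 + 31 = 61s
t = 67, phase_t = 67 mod 61 = 6
6 < 24 (green end) → GREEN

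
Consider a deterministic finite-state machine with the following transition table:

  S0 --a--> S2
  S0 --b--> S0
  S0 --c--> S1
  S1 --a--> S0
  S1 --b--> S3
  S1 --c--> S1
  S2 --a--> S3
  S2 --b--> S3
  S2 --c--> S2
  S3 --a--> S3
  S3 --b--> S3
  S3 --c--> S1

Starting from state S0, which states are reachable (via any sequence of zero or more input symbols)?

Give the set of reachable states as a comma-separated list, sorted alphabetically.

Answer: S0, S1, S2, S3

Derivation:
BFS from S0:
  visit S0: S0--a-->S2 (new), S0--b-->S0 (seen), S0--c-->S1 (new)
  visit S2: S2--a-->S3 (new), S2--b-->S3 (seen), S2--c-->S2 (seen)
  visit S1: S1--a-->S0 (seen), S1--b-->S3 (seen), S1--c-->S1 (seen)
  visit S3: S3--a-->S3 (seen), S3--b-->S3 (seen), S3--c-->S1 (seen)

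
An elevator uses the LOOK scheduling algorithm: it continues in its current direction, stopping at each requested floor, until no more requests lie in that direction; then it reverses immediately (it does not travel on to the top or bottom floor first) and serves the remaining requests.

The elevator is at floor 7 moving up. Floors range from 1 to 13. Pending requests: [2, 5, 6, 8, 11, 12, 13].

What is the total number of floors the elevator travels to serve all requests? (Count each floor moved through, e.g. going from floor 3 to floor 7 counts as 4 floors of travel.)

Start at floor 7 moving up, LOOK stop order: [8, 11, 12, 13, 6, 5, 2]
  7 → 8: |8-7| = 1, total = 1
  8 → 11: |11-8| = 3, total = 4
  11 → 12: |12-11| = 1, total = 5
  12 → 13: |13-12| = 1, total = 6
  13 → 6: |6-13| = 7, total = 13
  6 → 5: |5-6| = 1, total = 14
  5 → 2: |2-5| = 3, total = 17

Answer: 17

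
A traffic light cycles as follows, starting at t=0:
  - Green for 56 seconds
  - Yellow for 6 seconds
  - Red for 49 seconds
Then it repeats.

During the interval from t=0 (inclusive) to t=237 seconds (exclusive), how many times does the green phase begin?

Answer: 3

Derivation:
Cycle = 56+6+49 = 111s
green phase starts at t = k*111 + 0 for k=0,1,2,...
Need k*111+0 < 237 → k < 2.135
k ∈ {0, ..., 2} → 3 starts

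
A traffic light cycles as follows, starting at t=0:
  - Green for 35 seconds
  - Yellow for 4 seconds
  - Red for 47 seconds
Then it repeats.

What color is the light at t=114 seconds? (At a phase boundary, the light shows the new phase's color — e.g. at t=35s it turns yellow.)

Cycle length = 35 + 4 + 47 = 86s
t = 114, phase_t = 114 mod 86 = 28
28 < 35 (green end) → GREEN

Answer: green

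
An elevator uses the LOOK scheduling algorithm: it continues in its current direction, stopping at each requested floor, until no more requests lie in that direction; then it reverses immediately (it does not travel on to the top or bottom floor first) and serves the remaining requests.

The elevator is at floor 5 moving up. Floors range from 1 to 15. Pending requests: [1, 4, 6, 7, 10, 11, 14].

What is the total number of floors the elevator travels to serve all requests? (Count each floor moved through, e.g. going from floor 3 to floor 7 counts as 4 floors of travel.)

Start at floor 5 moving up, LOOK stop order: [6, 7, 10, 11, 14, 4, 1]
  5 → 6: |6-5| = 1, total = 1
  6 → 7: |7-6| = 1, total = 2
  7 → 10: |10-7| = 3, total = 5
  10 → 11: |11-10| = 1, total = 6
  11 → 14: |14-11| = 3, total = 9
  14 → 4: |4-14| = 10, total = 19
  4 → 1: |1-4| = 3, total = 22

Answer: 22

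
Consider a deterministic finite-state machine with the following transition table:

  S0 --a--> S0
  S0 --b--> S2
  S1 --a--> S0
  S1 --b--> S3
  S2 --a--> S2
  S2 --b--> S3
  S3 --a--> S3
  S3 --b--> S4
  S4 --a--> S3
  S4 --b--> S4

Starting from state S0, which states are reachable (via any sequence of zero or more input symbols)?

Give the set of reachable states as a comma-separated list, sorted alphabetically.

Answer: S0, S2, S3, S4

Derivation:
BFS from S0:
  visit S0: S0--a-->S0 (seen), S0--b-->S2 (new)
  visit S2: S2--a-->S2 (seen), S2--b-->S3 (new)
  visit S3: S3--a-->S3 (seen), S3--b-->S4 (new)
  visit S4: S4--a-->S3 (seen), S4--b-->S4 (seen)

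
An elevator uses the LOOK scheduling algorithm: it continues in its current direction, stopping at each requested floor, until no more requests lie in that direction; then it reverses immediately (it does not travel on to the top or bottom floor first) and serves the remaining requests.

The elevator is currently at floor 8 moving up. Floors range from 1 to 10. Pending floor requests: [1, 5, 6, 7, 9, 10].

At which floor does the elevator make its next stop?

Answer: 9

Derivation:
Current floor: 8, direction: up
Requests above: [9, 10]
Requests below: [1, 5, 6, 7]
Moving up and requests lie above → nearest above is min([9, 10]) = 9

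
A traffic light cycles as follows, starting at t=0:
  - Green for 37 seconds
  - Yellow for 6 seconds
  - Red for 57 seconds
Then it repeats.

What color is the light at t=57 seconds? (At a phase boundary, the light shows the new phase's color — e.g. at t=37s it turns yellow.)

Cycle length = 37 + 6 + 57 = 100s
t = 57, phase_t = 57 mod 100 = 57
57 >= 43 → RED

Answer: red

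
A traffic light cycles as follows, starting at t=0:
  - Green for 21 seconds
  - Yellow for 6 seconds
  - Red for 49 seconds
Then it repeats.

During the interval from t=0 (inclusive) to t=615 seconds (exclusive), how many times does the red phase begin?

Answer: 8

Derivation:
Cycle = 21+6+49 = 76s
red phase starts at t = k*76 + 27 for k=0,1,2,...
Need k*76+27 < 615 → k < 7.737
k ∈ {0, ..., 7} → 8 starts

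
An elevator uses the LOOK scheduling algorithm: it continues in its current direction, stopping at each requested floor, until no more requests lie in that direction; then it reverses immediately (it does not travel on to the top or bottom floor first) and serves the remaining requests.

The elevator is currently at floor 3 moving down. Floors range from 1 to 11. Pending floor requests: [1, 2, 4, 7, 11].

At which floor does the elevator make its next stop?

Current floor: 3, direction: down
Requests above: [4, 7, 11]
Requests below: [1, 2]
Moving down and requests lie below → nearest below is max([1, 2]) = 2

Answer: 2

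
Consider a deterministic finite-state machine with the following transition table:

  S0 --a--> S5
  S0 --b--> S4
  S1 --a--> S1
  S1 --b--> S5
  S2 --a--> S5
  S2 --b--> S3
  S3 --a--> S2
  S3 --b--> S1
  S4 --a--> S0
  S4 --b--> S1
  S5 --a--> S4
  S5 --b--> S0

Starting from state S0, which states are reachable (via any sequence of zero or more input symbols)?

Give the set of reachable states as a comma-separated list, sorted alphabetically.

BFS from S0:
  visit S0: S0--a-->S5 (new), S0--b-->S4 (new)
  visit S5: S5--a-->S4 (seen), S5--b-->S0 (seen)
  visit S4: S4--a-->S0 (seen), S4--b-->S1 (new)
  visit S1: S1--a-->S1 (seen), S1--b-->S5 (seen)

Answer: S0, S1, S4, S5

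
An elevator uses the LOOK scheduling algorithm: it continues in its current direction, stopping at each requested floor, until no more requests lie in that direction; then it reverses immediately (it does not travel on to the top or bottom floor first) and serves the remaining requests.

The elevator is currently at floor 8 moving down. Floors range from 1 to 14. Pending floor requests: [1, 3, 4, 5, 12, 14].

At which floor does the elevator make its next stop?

Current floor: 8, direction: down
Requests above: [12, 14]
Requests below: [1, 3, 4, 5]
Moving down and requests lie below → nearest below is max([1, 3, 4, 5]) = 5

Answer: 5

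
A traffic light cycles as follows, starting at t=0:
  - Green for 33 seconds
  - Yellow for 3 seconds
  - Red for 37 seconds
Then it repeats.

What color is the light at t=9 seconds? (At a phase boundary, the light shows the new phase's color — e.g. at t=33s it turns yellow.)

Answer: green

Derivation:
Cycle length = 33 + 3 + 37 = 73s
t = 9, phase_t = 9 mod 73 = 9
9 < 33 (green end) → GREEN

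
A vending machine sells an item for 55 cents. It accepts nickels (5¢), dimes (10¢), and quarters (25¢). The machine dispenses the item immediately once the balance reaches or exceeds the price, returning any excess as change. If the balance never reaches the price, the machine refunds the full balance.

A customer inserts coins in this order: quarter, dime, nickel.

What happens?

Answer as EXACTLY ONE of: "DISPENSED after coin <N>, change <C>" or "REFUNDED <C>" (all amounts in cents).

Price: 55¢
Coin 1 (quarter, 25¢): balance = 25¢
Coin 2 (dime, 10¢): balance = 35¢
Coin 3 (nickel, 5¢): balance = 40¢
All coins inserted, balance 40¢ < price 55¢ → REFUND 40¢

Answer: REFUNDED 40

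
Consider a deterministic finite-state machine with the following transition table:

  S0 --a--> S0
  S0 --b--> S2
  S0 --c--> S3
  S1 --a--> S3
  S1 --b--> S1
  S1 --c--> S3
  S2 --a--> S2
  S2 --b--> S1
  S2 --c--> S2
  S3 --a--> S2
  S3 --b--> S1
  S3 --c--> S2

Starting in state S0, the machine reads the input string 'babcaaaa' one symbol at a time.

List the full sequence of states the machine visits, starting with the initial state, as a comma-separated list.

Answer: S0, S2, S2, S1, S3, S2, S2, S2, S2

Derivation:
Start: S0
  read 'b': S0 --b--> S2
  read 'a': S2 --a--> S2
  read 'b': S2 --b--> S1
  read 'c': S1 --c--> S3
  read 'a': S3 --a--> S2
  read 'a': S2 --a--> S2
  read 'a': S2 --a--> S2
  read 'a': S2 --a--> S2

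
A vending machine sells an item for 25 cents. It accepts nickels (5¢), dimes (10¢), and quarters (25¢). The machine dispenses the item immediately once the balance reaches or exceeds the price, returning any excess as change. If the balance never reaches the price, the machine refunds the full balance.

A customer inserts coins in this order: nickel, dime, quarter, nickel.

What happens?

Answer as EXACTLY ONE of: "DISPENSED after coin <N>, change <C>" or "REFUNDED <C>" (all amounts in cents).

Answer: DISPENSED after coin 3, change 15

Derivation:
Price: 25¢
Coin 1 (nickel, 5¢): balance = 5¢
Coin 2 (dime, 10¢): balance = 15¢
Coin 3 (quarter, 25¢): balance = 40¢
  → balance >= price → DISPENSE, change = 40 - 25 = 15¢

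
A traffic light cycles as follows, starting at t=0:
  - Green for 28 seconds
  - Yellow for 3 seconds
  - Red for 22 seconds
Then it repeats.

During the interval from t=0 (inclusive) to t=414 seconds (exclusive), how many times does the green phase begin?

Cycle = 28+3+22 = 53s
green phase starts at t = k*53 + 0 for k=0,1,2,...
Need k*53+0 < 414 → k < 7.811
k ∈ {0, ..., 7} → 8 starts

Answer: 8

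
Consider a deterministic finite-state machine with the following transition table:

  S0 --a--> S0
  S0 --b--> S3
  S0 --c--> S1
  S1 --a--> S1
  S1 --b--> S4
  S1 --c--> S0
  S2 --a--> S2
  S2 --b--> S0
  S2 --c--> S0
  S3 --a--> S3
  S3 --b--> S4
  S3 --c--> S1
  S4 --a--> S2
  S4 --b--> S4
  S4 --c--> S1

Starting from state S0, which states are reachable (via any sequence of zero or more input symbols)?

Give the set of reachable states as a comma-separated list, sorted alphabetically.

Answer: S0, S1, S2, S3, S4

Derivation:
BFS from S0:
  visit S0: S0--a-->S0 (seen), S0--b-->S3 (new), S0--c-->S1 (new)
  visit S3: S3--a-->S3 (seen), S3--b-->S4 (new), S3--c-->S1 (seen)
  visit S1: S1--a-->S1 (seen), S1--b-->S4 (seen), S1--c-->S0 (seen)
  visit S4: S4--a-->S2 (new), S4--b-->S4 (seen), S4--c-->S1 (seen)
  visit S2: S2--a-->S2 (seen), S2--b-->S0 (seen), S2--c-->S0 (seen)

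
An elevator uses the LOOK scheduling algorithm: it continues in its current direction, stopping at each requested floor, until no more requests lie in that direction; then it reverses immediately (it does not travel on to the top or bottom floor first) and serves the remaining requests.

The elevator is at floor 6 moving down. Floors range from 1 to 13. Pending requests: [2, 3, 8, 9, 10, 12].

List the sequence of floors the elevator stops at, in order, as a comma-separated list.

Answer: 3, 2, 8, 9, 10, 12

Derivation:
Current: 6, moving DOWN
Serve below first (descending): [3, 2]
Then reverse, serve above (ascending): [8, 9, 10, 12]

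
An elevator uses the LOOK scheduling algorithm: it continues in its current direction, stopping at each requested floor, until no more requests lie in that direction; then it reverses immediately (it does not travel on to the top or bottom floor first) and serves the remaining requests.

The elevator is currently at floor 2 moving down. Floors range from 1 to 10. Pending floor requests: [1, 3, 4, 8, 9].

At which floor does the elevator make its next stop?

Answer: 1

Derivation:
Current floor: 2, direction: down
Requests above: [3, 4, 8, 9]
Requests below: [1]
Moving down and requests lie below → nearest below is max([1]) = 1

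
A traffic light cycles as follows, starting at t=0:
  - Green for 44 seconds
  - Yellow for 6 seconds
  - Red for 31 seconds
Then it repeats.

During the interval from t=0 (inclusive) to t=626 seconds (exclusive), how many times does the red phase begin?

Answer: 8

Derivation:
Cycle = 44+6+31 = 81s
red phase starts at t = k*81 + 50 for k=0,1,2,...
Need k*81+50 < 626 → k < 7.111
k ∈ {0, ..., 7} → 8 starts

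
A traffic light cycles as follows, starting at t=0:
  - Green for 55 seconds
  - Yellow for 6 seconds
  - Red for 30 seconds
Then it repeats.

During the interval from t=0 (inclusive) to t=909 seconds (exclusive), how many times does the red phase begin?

Cycle = 55+6+30 = 91s
red phase starts at t = k*91 + 61 for k=0,1,2,...
Need k*91+61 < 909 → k < 9.319
k ∈ {0, ..., 9} → 10 starts

Answer: 10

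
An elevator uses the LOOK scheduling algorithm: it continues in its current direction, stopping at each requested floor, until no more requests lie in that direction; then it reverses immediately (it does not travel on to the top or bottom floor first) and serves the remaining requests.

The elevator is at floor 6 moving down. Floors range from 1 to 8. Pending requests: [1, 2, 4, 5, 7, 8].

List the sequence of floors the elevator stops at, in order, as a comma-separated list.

Current: 6, moving DOWN
Serve below first (descending): [5, 4, 2, 1]
Then reverse, serve above (ascending): [7, 8]

Answer: 5, 4, 2, 1, 7, 8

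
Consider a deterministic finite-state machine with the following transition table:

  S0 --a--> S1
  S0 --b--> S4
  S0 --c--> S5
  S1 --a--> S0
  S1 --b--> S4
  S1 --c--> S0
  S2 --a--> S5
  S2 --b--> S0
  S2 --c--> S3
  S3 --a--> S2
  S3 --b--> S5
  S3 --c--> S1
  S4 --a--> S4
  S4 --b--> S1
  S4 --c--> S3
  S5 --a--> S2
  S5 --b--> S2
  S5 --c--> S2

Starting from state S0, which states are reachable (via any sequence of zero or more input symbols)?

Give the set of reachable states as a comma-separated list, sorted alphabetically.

Answer: S0, S1, S2, S3, S4, S5

Derivation:
BFS from S0:
  visit S0: S0--a-->S1 (new), S0--b-->S4 (new), S0--c-->S5 (new)
  visit S1: S1--a-->S0 (seen), S1--b-->S4 (seen), S1--c-->S0 (seen)
  visit S4: S4--a-->S4 (seen), S4--b-->S1 (seen), S4--c-->S3 (new)
  visit S5: S5--a-->S2 (new), S5--b-->S2 (seen), S5--c-->S2 (seen)
  visit S3: S3--a-->S2 (seen), S3--b-->S5 (seen), S3--c-->S1 (seen)
  visit S2: S2--a-->S5 (seen), S2--b-->S0 (seen), S2--c-->S3 (seen)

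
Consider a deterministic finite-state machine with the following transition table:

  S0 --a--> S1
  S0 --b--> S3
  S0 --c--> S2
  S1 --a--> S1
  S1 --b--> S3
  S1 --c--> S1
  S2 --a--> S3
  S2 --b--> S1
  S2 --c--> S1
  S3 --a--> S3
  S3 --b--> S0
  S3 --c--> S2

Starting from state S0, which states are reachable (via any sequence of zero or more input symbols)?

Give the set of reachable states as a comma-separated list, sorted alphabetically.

BFS from S0:
  visit S0: S0--a-->S1 (new), S0--b-->S3 (new), S0--c-->S2 (new)
  visit S1: S1--a-->S1 (seen), S1--b-->S3 (seen), S1--c-->S1 (seen)
  visit S3: S3--a-->S3 (seen), S3--b-->S0 (seen), S3--c-->S2 (seen)
  visit S2: S2--a-->S3 (seen), S2--b-->S1 (seen), S2--c-->S1 (seen)

Answer: S0, S1, S2, S3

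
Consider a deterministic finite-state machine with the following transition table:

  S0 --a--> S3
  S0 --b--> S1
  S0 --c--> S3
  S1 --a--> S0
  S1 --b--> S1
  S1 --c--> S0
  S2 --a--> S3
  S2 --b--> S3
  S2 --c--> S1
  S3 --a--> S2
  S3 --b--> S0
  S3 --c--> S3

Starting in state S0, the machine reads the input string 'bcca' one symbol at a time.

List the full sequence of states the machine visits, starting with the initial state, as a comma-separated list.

Start: S0
  read 'b': S0 --b--> S1
  read 'c': S1 --c--> S0
  read 'c': S0 --c--> S3
  read 'a': S3 --a--> S2

Answer: S0, S1, S0, S3, S2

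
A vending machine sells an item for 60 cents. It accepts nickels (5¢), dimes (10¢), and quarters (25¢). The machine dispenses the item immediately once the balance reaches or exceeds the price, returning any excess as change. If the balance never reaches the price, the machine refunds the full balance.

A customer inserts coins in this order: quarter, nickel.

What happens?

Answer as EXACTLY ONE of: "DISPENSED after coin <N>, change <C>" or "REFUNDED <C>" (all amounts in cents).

Answer: REFUNDED 30

Derivation:
Price: 60¢
Coin 1 (quarter, 25¢): balance = 25¢
Coin 2 (nickel, 5¢): balance = 30¢
All coins inserted, balance 30¢ < price 60¢ → REFUND 30¢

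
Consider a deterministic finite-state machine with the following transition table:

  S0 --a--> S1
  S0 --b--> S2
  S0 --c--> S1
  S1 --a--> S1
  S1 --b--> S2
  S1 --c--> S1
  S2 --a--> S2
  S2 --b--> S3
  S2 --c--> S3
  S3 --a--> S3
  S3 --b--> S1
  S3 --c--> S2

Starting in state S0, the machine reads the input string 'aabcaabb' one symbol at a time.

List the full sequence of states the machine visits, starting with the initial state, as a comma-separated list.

Start: S0
  read 'a': S0 --a--> S1
  read 'a': S1 --a--> S1
  read 'b': S1 --b--> S2
  read 'c': S2 --c--> S3
  read 'a': S3 --a--> S3
  read 'a': S3 --a--> S3
  read 'b': S3 --b--> S1
  read 'b': S1 --b--> S2

Answer: S0, S1, S1, S2, S3, S3, S3, S1, S2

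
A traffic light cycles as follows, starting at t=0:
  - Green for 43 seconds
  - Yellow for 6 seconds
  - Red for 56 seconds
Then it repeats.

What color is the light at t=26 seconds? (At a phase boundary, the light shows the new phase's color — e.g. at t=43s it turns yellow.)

Cycle length = 43 + 6 + 56 = 105s
t = 26, phase_t = 26 mod 105 = 26
26 < 43 (green end) → GREEN

Answer: green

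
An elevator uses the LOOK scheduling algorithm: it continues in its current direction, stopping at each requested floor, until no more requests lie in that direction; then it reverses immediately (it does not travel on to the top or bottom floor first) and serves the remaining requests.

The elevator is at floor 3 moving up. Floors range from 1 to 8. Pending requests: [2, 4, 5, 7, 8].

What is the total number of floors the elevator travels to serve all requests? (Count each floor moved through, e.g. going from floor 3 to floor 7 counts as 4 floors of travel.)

Start at floor 3 moving up, LOOK stop order: [4, 5, 7, 8, 2]
  3 → 4: |4-3| = 1, total = 1
  4 → 5: |5-4| = 1, total = 2
  5 → 7: |7-5| = 2, total = 4
  7 → 8: |8-7| = 1, total = 5
  8 → 2: |2-8| = 6, total = 11

Answer: 11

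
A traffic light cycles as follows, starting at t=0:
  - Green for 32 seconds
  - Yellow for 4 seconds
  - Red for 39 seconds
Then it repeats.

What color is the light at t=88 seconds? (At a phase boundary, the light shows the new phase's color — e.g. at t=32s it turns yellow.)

Answer: green

Derivation:
Cycle length = 32 + 4 + 39 = 75s
t = 88, phase_t = 88 mod 75 = 13
13 < 32 (green end) → GREEN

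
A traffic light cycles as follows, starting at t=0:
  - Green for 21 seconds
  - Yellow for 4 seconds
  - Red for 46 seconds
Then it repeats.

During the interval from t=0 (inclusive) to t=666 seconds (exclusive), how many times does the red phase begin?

Answer: 10

Derivation:
Cycle = 21+4+46 = 71s
red phase starts at t = k*71 + 25 for k=0,1,2,...
Need k*71+25 < 666 → k < 9.028
k ∈ {0, ..., 9} → 10 starts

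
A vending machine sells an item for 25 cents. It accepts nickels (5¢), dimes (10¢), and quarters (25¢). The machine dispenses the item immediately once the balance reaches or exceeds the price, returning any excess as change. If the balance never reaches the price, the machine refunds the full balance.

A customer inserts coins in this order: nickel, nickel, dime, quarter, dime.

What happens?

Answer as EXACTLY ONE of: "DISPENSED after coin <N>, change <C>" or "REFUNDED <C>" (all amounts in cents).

Answer: DISPENSED after coin 4, change 20

Derivation:
Price: 25¢
Coin 1 (nickel, 5¢): balance = 5¢
Coin 2 (nickel, 5¢): balance = 10¢
Coin 3 (dime, 10¢): balance = 20¢
Coin 4 (quarter, 25¢): balance = 45¢
  → balance >= price → DISPENSE, change = 45 - 25 = 20¢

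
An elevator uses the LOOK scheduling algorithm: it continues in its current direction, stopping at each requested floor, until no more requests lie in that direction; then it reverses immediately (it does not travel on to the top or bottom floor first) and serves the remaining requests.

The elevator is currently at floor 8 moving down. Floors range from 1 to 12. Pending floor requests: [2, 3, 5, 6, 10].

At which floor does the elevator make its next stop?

Answer: 6

Derivation:
Current floor: 8, direction: down
Requests above: [10]
Requests below: [2, 3, 5, 6]
Moving down and requests lie below → nearest below is max([2, 3, 5, 6]) = 6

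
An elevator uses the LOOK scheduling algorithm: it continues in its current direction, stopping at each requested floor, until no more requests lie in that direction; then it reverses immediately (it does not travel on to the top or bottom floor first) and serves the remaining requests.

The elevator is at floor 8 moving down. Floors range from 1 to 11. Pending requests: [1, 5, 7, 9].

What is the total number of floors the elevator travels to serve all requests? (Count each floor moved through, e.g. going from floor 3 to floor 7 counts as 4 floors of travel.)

Start at floor 8 moving down, LOOK stop order: [7, 5, 1, 9]
  8 → 7: |7-8| = 1, total = 1
  7 → 5: |5-7| = 2, total = 3
  5 → 1: |1-5| = 4, total = 7
  1 → 9: |9-1| = 8, total = 15

Answer: 15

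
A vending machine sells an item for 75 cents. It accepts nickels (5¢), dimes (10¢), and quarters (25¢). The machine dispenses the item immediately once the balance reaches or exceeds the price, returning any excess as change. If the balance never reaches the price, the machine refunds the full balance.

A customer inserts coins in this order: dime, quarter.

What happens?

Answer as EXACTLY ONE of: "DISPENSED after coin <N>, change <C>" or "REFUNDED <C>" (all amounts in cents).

Answer: REFUNDED 35

Derivation:
Price: 75¢
Coin 1 (dime, 10¢): balance = 10¢
Coin 2 (quarter, 25¢): balance = 35¢
All coins inserted, balance 35¢ < price 75¢ → REFUND 35¢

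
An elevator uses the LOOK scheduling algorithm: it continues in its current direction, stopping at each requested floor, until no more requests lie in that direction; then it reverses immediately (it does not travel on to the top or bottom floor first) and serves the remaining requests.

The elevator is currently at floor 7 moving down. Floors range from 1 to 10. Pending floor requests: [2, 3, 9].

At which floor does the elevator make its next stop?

Answer: 3

Derivation:
Current floor: 7, direction: down
Requests above: [9]
Requests below: [2, 3]
Moving down and requests lie below → nearest below is max([2, 3]) = 3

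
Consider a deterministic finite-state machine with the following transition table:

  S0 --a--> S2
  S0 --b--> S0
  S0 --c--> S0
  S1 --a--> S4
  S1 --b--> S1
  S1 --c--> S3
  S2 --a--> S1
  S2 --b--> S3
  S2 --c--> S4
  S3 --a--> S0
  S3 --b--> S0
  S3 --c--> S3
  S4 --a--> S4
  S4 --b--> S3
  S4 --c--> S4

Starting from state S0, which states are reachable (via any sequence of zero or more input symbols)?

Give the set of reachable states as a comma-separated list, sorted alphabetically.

Answer: S0, S1, S2, S3, S4

Derivation:
BFS from S0:
  visit S0: S0--a-->S2 (new), S0--b-->S0 (seen), S0--c-->S0 (seen)
  visit S2: S2--a-->S1 (new), S2--b-->S3 (new), S2--c-->S4 (new)
  visit S1: S1--a-->S4 (seen), S1--b-->S1 (seen), S1--c-->S3 (seen)
  visit S3: S3--a-->S0 (seen), S3--b-->S0 (seen), S3--c-->S3 (seen)
  visit S4: S4--a-->S4 (seen), S4--b-->S3 (seen), S4--c-->S4 (seen)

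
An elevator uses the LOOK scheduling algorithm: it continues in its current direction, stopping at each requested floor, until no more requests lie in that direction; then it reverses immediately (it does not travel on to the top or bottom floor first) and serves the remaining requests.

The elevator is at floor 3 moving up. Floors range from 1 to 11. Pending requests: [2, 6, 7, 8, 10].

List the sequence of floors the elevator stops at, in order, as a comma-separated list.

Answer: 6, 7, 8, 10, 2

Derivation:
Current: 3, moving UP
Serve above first (ascending): [6, 7, 8, 10]
Then reverse, serve below (descending): [2]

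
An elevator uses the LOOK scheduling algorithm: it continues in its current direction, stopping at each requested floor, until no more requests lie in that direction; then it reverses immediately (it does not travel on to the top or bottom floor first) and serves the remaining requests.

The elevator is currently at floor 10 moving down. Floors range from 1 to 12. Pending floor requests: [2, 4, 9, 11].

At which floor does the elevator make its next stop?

Answer: 9

Derivation:
Current floor: 10, direction: down
Requests above: [11]
Requests below: [2, 4, 9]
Moving down and requests lie below → nearest below is max([2, 4, 9]) = 9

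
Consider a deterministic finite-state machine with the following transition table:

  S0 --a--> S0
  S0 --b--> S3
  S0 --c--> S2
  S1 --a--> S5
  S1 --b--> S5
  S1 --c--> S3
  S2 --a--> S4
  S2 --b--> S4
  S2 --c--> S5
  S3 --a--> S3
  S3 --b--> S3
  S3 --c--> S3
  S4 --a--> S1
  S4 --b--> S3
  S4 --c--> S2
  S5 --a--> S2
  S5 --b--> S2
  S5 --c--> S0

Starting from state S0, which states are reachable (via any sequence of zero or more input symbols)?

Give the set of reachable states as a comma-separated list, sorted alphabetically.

BFS from S0:
  visit S0: S0--a-->S0 (seen), S0--b-->S3 (new), S0--c-->S2 (new)
  visit S3: S3--a-->S3 (seen), S3--b-->S3 (seen), S3--c-->S3 (seen)
  visit S2: S2--a-->S4 (new), S2--b-->S4 (seen), S2--c-->S5 (new)
  visit S4: S4--a-->S1 (new), S4--b-->S3 (seen), S4--c-->S2 (seen)
  visit S5: S5--a-->S2 (seen), S5--b-->S2 (seen), S5--c-->S0 (seen)
  visit S1: S1--a-->S5 (seen), S1--b-->S5 (seen), S1--c-->S3 (seen)

Answer: S0, S1, S2, S3, S4, S5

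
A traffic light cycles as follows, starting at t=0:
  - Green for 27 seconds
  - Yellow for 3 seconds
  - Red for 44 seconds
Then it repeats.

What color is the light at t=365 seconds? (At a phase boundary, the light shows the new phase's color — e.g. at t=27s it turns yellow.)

Cycle length = 27 + 3 + 44 = 74s
t = 365, phase_t = 365 mod 74 = 69
69 >= 30 → RED

Answer: red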